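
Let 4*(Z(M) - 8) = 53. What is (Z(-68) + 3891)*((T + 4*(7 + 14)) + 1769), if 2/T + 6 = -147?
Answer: 4436601043/612 ≈ 7.2493e+6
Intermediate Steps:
T = -2/153 (T = 2/(-6 - 147) = 2/(-153) = 2*(-1/153) = -2/153 ≈ -0.013072)
Z(M) = 85/4 (Z(M) = 8 + (¼)*53 = 8 + 53/4 = 85/4)
(Z(-68) + 3891)*((T + 4*(7 + 14)) + 1769) = (85/4 + 3891)*((-2/153 + 4*(7 + 14)) + 1769) = 15649*((-2/153 + 4*21) + 1769)/4 = 15649*((-2/153 + 84) + 1769)/4 = 15649*(12850/153 + 1769)/4 = (15649/4)*(283507/153) = 4436601043/612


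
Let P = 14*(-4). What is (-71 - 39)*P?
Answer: 6160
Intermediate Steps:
P = -56
(-71 - 39)*P = (-71 - 39)*(-56) = -110*(-56) = 6160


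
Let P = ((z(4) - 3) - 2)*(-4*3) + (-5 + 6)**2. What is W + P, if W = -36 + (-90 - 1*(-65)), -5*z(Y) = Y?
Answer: 48/5 ≈ 9.6000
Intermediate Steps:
z(Y) = -Y/5
P = 353/5 (P = ((-1/5*4 - 3) - 2)*(-4*3) + (-5 + 6)**2 = ((-4/5 - 3) - 2)*(-12) + 1**2 = (-19/5 - 2)*(-12) + 1 = -29/5*(-12) + 1 = 348/5 + 1 = 353/5 ≈ 70.600)
W = -61 (W = -36 + (-90 + 65) = -36 - 25 = -61)
W + P = -61 + 353/5 = 48/5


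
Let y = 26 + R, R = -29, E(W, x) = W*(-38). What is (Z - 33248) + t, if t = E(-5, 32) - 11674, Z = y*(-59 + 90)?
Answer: -44825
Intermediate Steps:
E(W, x) = -38*W
y = -3 (y = 26 - 29 = -3)
Z = -93 (Z = -3*(-59 + 90) = -3*31 = -93)
t = -11484 (t = -38*(-5) - 11674 = 190 - 11674 = -11484)
(Z - 33248) + t = (-93 - 33248) - 11484 = -33341 - 11484 = -44825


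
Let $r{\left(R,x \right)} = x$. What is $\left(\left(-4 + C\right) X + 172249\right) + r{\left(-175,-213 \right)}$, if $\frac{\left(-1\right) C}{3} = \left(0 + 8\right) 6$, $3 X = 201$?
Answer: $162120$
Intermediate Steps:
$X = 67$ ($X = \frac{1}{3} \cdot 201 = 67$)
$C = -144$ ($C = - 3 \left(0 + 8\right) 6 = - 3 \cdot 8 \cdot 6 = \left(-3\right) 48 = -144$)
$\left(\left(-4 + C\right) X + 172249\right) + r{\left(-175,-213 \right)} = \left(\left(-4 - 144\right) 67 + 172249\right) - 213 = \left(\left(-148\right) 67 + 172249\right) - 213 = \left(-9916 + 172249\right) - 213 = 162333 - 213 = 162120$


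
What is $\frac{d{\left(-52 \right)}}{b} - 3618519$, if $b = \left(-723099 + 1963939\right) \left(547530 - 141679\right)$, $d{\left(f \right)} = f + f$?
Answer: $- \frac{227784031826935258}{62949519355} \approx -3.6185 \cdot 10^{6}$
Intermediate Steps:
$d{\left(f \right)} = 2 f$
$b = 503596154840$ ($b = 1240840 \cdot 405851 = 503596154840$)
$\frac{d{\left(-52 \right)}}{b} - 3618519 = \frac{2 \left(-52\right)}{503596154840} - 3618519 = \left(-104\right) \frac{1}{503596154840} - 3618519 = - \frac{13}{62949519355} - 3618519 = - \frac{227784031826935258}{62949519355}$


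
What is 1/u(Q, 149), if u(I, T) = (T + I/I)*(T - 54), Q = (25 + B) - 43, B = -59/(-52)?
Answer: 1/14250 ≈ 7.0175e-5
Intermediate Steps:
B = 59/52 (B = -59*(-1/52) = 59/52 ≈ 1.1346)
Q = -877/52 (Q = (25 + 59/52) - 43 = 1359/52 - 43 = -877/52 ≈ -16.865)
u(I, T) = (1 + T)*(-54 + T) (u(I, T) = (T + 1)*(-54 + T) = (1 + T)*(-54 + T))
1/u(Q, 149) = 1/(-54 + 149² - 53*149) = 1/(-54 + 22201 - 7897) = 1/14250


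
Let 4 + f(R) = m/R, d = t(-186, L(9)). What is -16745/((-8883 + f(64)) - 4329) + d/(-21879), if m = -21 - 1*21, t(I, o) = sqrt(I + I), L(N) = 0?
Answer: 535840/422933 - 2*I*sqrt(93)/21879 ≈ 1.267 - 0.00088154*I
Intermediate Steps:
t(I, o) = sqrt(2)*sqrt(I) (t(I, o) = sqrt(2*I) = sqrt(2)*sqrt(I))
d = 2*I*sqrt(93) (d = sqrt(2)*sqrt(-186) = sqrt(2)*(I*sqrt(186)) = 2*I*sqrt(93) ≈ 19.287*I)
m = -42 (m = -21 - 21 = -42)
f(R) = -4 - 42/R
-16745/((-8883 + f(64)) - 4329) + d/(-21879) = -16745/((-8883 + (-4 - 42/64)) - 4329) + (2*I*sqrt(93))/(-21879) = -16745/((-8883 + (-4 - 42*1/64)) - 4329) + (2*I*sqrt(93))*(-1/21879) = -16745/((-8883 + (-4 - 21/32)) - 4329) - 2*I*sqrt(93)/21879 = -16745/((-8883 - 149/32) - 4329) - 2*I*sqrt(93)/21879 = -16745/(-284405/32 - 4329) - 2*I*sqrt(93)/21879 = -16745/(-422933/32) - 2*I*sqrt(93)/21879 = -16745*(-32/422933) - 2*I*sqrt(93)/21879 = 535840/422933 - 2*I*sqrt(93)/21879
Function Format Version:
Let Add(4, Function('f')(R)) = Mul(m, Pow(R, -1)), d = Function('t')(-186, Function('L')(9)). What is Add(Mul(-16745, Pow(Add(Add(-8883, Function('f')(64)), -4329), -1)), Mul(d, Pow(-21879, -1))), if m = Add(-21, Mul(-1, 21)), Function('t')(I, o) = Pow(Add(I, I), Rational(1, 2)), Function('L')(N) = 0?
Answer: Add(Rational(535840, 422933), Mul(Rational(-2, 21879), I, Pow(93, Rational(1, 2)))) ≈ Add(1.2670, Mul(-0.00088154, I))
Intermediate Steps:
Function('t')(I, o) = Mul(Pow(2, Rational(1, 2)), Pow(I, Rational(1, 2))) (Function('t')(I, o) = Pow(Mul(2, I), Rational(1, 2)) = Mul(Pow(2, Rational(1, 2)), Pow(I, Rational(1, 2))))
d = Mul(2, I, Pow(93, Rational(1, 2))) (d = Mul(Pow(2, Rational(1, 2)), Pow(-186, Rational(1, 2))) = Mul(Pow(2, Rational(1, 2)), Mul(I, Pow(186, Rational(1, 2)))) = Mul(2, I, Pow(93, Rational(1, 2))) ≈ Mul(19.287, I))
m = -42 (m = Add(-21, -21) = -42)
Function('f')(R) = Add(-4, Mul(-42, Pow(R, -1)))
Add(Mul(-16745, Pow(Add(Add(-8883, Function('f')(64)), -4329), -1)), Mul(d, Pow(-21879, -1))) = Add(Mul(-16745, Pow(Add(Add(-8883, Add(-4, Mul(-42, Pow(64, -1)))), -4329), -1)), Mul(Mul(2, I, Pow(93, Rational(1, 2))), Pow(-21879, -1))) = Add(Mul(-16745, Pow(Add(Add(-8883, Add(-4, Mul(-42, Rational(1, 64)))), -4329), -1)), Mul(Mul(2, I, Pow(93, Rational(1, 2))), Rational(-1, 21879))) = Add(Mul(-16745, Pow(Add(Add(-8883, Add(-4, Rational(-21, 32))), -4329), -1)), Mul(Rational(-2, 21879), I, Pow(93, Rational(1, 2)))) = Add(Mul(-16745, Pow(Add(Add(-8883, Rational(-149, 32)), -4329), -1)), Mul(Rational(-2, 21879), I, Pow(93, Rational(1, 2)))) = Add(Mul(-16745, Pow(Add(Rational(-284405, 32), -4329), -1)), Mul(Rational(-2, 21879), I, Pow(93, Rational(1, 2)))) = Add(Mul(-16745, Pow(Rational(-422933, 32), -1)), Mul(Rational(-2, 21879), I, Pow(93, Rational(1, 2)))) = Add(Mul(-16745, Rational(-32, 422933)), Mul(Rational(-2, 21879), I, Pow(93, Rational(1, 2)))) = Add(Rational(535840, 422933), Mul(Rational(-2, 21879), I, Pow(93, Rational(1, 2))))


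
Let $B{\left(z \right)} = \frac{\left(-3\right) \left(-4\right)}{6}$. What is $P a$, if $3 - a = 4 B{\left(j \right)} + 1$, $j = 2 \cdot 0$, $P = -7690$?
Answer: $46140$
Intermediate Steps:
$j = 0$
$B{\left(z \right)} = 2$ ($B{\left(z \right)} = 12 \cdot \frac{1}{6} = 2$)
$a = -6$ ($a = 3 - \left(4 \cdot 2 + 1\right) = 3 - \left(8 + 1\right) = 3 - 9 = -6$)
$P a = \left(-7690\right) \left(-6\right) = 46140$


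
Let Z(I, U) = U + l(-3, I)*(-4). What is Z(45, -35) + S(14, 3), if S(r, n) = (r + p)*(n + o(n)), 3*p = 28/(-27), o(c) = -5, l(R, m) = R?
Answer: -4075/81 ≈ -50.309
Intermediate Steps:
p = -28/81 (p = (28/(-27))/3 = (28*(-1/27))/3 = (⅓)*(-28/27) = -28/81 ≈ -0.34568)
Z(I, U) = 12 + U (Z(I, U) = U - 3*(-4) = U + 12 = 12 + U)
S(r, n) = (-5 + n)*(-28/81 + r) (S(r, n) = (r - 28/81)*(n - 5) = (-28/81 + r)*(-5 + n) = (-5 + n)*(-28/81 + r))
Z(45, -35) + S(14, 3) = (12 - 35) + (140/81 - 5*14 - 28/81*3 + 3*14) = -23 + (140/81 - 70 - 28/27 + 42) = -23 - 2212/81 = -4075/81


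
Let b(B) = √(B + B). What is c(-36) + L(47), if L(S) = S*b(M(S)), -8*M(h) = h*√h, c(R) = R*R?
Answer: 1296 + 47*I*47^(¾)/2 ≈ 1296.0 + 421.83*I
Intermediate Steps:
c(R) = R²
M(h) = -h^(3/2)/8 (M(h) = -h*√h/8 = -h^(3/2)/8)
b(B) = √2*√B (b(B) = √(2*B) = √2*√B)
L(S) = S*√(-S^(3/2))/2 (L(S) = S*(√2*√(-S^(3/2)/8)) = S*(√2*(√2*√(-S^(3/2))/4)) = S*(√(-S^(3/2))/2) = S*√(-S^(3/2))/2)
c(-36) + L(47) = (-36)² + (½)*47*√(-47^(3/2)) = 1296 + (½)*47*√(-47*√47) = 1296 + (½)*47*(I*47^(¾)) = 1296 + 47*I*47^(¾)/2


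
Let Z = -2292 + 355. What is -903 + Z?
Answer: -2840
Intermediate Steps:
Z = -1937
-903 + Z = -903 - 1937 = -2840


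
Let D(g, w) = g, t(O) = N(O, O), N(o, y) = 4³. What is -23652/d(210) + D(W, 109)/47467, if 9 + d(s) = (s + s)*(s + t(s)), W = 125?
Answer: -369435203/1820691719 ≈ -0.20291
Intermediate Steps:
N(o, y) = 64
t(O) = 64
d(s) = -9 + 2*s*(64 + s) (d(s) = -9 + (s + s)*(s + 64) = -9 + (2*s)*(64 + s) = -9 + 2*s*(64 + s))
-23652/d(210) + D(W, 109)/47467 = -23652/(-9 + 2*210² + 128*210) + 125/47467 = -23652/(-9 + 2*44100 + 26880) + 125*(1/47467) = -23652/(-9 + 88200 + 26880) + 125/47467 = -23652/115071 + 125/47467 = -23652*1/115071 + 125/47467 = -7884/38357 + 125/47467 = -369435203/1820691719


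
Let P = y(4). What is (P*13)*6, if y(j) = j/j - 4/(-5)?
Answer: 702/5 ≈ 140.40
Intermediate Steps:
y(j) = 9/5 (y(j) = 1 - 4*(-⅕) = 1 + ⅘ = 9/5)
P = 9/5 ≈ 1.8000
(P*13)*6 = ((9/5)*13)*6 = (117/5)*6 = 702/5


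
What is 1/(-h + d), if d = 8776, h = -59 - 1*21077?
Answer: 1/29912 ≈ 3.3431e-5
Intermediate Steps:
h = -21136 (h = -59 - 21077 = -21136)
1/(-h + d) = 1/(-1*(-21136) + 8776) = 1/(21136 + 8776) = 1/29912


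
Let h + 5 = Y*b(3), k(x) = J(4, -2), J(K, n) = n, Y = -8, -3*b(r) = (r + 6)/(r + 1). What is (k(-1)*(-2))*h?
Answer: 4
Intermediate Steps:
b(r) = -(6 + r)/(3*(1 + r)) (b(r) = -(r + 6)/(3*(r + 1)) = -(6 + r)/(3*(1 + r)))
k(x) = -2
h = 1 (h = -5 - 8*(-6 - 1*3)/(3*(1 + 3)) = -5 - 8*(-6 - 3)/(3*4) = -5 - 8*(-9)/(3*4) = -5 - 8*(-¾) = -5 + 6 = 1)
(k(-1)*(-2))*h = -2*(-2)*1 = 4*1 = 4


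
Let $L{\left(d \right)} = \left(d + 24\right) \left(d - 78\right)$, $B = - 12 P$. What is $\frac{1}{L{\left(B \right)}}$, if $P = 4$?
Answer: $\frac{1}{3024} \approx 0.00033069$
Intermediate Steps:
$B = -48$ ($B = \left(-12\right) 4 = -48$)
$L{\left(d \right)} = \left(-78 + d\right) \left(24 + d\right)$ ($L{\left(d \right)} = \left(24 + d\right) \left(-78 + d\right) = \left(-78 + d\right) \left(24 + d\right)$)
$\frac{1}{L{\left(B \right)}} = \frac{1}{-1872 + \left(-48\right)^{2} - -2592} = \frac{1}{-1872 + 2304 + 2592} = \frac{1}{3024}$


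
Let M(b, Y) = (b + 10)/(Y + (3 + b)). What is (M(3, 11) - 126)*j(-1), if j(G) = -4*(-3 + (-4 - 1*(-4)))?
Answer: -25548/17 ≈ -1502.8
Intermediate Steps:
j(G) = 12 (j(G) = -4*(-3 + (-4 + 4)) = -4*(-3 + 0) = -4*(-3) = 12)
M(b, Y) = (10 + b)/(3 + Y + b)
(M(3, 11) - 126)*j(-1) = ((10 + 3)/(3 + 11 + 3) - 126)*12 = (13/17 - 126)*12 = -2129/17*12 = -25548/17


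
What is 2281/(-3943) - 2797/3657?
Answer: -19370188/14419551 ≈ -1.3433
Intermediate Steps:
2281/(-3943) - 2797/3657 = 2281*(-1/3943) - 2797*1/3657 = -2281/3943 - 2797/3657 = -19370188/14419551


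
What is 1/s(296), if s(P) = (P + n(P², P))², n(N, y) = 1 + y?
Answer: 1/351649 ≈ 2.8437e-6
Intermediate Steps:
s(P) = (1 + 2*P)² (s(P) = (P + (1 + P))² = (1 + 2*P)²)
1/s(296) = 1/((1 + 2*296)²) = 1/((1 + 592)²) = 1/(593²) = 1/351649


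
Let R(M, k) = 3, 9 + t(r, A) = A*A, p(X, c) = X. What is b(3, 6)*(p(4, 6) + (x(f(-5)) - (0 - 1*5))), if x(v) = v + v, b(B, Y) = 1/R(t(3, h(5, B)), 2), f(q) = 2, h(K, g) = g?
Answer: 13/3 ≈ 4.3333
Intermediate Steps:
t(r, A) = -9 + A² (t(r, A) = -9 + A*A = -9 + A²)
b(B, Y) = ⅓ (b(B, Y) = 1/3 = ⅓)
x(v) = 2*v
b(3, 6)*(p(4, 6) + (x(f(-5)) - (0 - 1*5))) = (4 + (2*2 - (0 - 1*5)))/3 = (4 + (4 - (0 - 5)))/3 = (4 + (4 - 1*(-5)))/3 = (4 + (4 + 5))/3 = (4 + 9)/3 = (⅓)*13 = 13/3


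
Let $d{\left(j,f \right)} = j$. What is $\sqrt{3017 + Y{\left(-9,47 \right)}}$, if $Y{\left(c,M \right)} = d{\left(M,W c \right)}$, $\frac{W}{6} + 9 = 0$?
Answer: $2 \sqrt{766} \approx 55.353$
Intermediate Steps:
$W = -54$ ($W = -54 + 6 \cdot 0 = -54 + 0 = -54$)
$Y{\left(c,M \right)} = M$
$\sqrt{3017 + Y{\left(-9,47 \right)}} = \sqrt{3017 + 47} = \sqrt{3064} = 2 \sqrt{766}$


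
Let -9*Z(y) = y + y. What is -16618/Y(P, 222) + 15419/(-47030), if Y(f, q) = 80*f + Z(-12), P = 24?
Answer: -86913229/9688180 ≈ -8.9711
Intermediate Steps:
Z(y) = -2*y/9 (Z(y) = -(y + y)/9 = -2*y/9)
Y(f, q) = 8/3 + 80*f (Y(f, q) = 80*f - 2/9*(-12) = 80*f + 8/3 = 8/3 + 80*f)
-16618/Y(P, 222) + 15419/(-47030) = -16618/(8/3 + 80*24) + 15419/(-47030) = -16618/(8/3 + 1920) + 15419*(-1/47030) = -16618/5768/3 - 15419/47030 = -16618*3/5768 - 15419/47030 = -3561/412 - 15419/47030 = -86913229/9688180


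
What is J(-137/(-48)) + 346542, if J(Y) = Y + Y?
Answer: 8317145/24 ≈ 3.4655e+5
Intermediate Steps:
J(Y) = 2*Y
J(-137/(-48)) + 346542 = 2*(-137/(-48)) + 346542 = 2*(-137*(-1/48)) + 346542 = 2*(137/48) + 346542 = 137/24 + 346542 = 8317145/24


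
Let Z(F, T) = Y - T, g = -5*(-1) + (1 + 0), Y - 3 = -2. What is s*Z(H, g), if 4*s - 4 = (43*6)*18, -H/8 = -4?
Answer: -5810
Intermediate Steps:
Y = 1 (Y = 3 - 2 = 1)
H = 32 (H = -8*(-4) = 32)
s = 1162 (s = 1 + ((43*6)*18)/4 = 1 + (258*18)/4 = 1 + (¼)*4644 = 1 + 1161 = 1162)
g = 6 (g = 5 + 1 = 6)
Z(F, T) = 1 - T
s*Z(H, g) = 1162*(1 - 1*6) = 1162*(1 - 6) = 1162*(-5) = -5810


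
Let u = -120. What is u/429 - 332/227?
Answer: -56556/32461 ≈ -1.7423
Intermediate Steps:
u/429 - 332/227 = -120/429 - 332/227 = -120*1/429 - 332*1/227 = -40/143 - 332/227 = -56556/32461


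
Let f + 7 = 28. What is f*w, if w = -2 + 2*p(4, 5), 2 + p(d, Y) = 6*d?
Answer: 882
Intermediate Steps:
p(d, Y) = -2 + 6*d
f = 21 (f = -7 + 28 = 21)
w = 42 (w = -2 + 2*(-2 + 6*4) = -2 + 2*(-2 + 24) = -2 + 2*22 = -2 + 44 = 42)
f*w = 21*42 = 882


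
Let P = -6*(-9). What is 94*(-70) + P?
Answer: -6526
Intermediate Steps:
P = 54
94*(-70) + P = 94*(-70) + 54 = -6580 + 54 = -6526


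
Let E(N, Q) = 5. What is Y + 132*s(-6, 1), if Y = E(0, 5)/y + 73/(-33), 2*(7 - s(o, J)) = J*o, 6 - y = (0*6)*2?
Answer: 87029/66 ≈ 1318.6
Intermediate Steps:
y = 6 (y = 6 - 0*6*2 = 6 - 0*2 = 6 - 1*0 = 6 + 0 = 6)
s(o, J) = 7 - J*o/2
Y = -91/66 (Y = 5/6 + 73/(-33) = 5*(⅙) + 73*(-1/33) = ⅚ - 73/33 = -91/66 ≈ -1.3788)
Y + 132*s(-6, 1) = -91/66 + 132*(7 - ½*1*(-6)) = -91/66 + 132*(7 + 3) = -91/66 + 132*10 = -91/66 + 1320 = 87029/66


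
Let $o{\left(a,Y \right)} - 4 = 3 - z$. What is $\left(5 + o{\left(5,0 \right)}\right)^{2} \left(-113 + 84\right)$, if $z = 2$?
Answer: $-2900$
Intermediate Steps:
$o{\left(a,Y \right)} = 5$ ($o{\left(a,Y \right)} = 4 + \left(3 - 2\right) = 4 + 1 = 5$)
$\left(5 + o{\left(5,0 \right)}\right)^{2} \left(-113 + 84\right) = \left(5 + 5\right)^{2} \left(-113 + 84\right) = 10^{2} \left(-29\right) = 100 \left(-29\right) = -2900$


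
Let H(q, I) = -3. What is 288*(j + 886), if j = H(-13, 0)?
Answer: 254304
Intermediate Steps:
j = -3
288*(j + 886) = 288*(-3 + 886) = 288*883 = 254304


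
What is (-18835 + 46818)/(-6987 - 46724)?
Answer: -27983/53711 ≈ -0.52099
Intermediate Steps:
(-18835 + 46818)/(-6987 - 46724) = 27983/(-53711) = 27983*(-1/53711) = -27983/53711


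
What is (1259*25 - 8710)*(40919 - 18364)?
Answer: 513464575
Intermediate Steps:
(1259*25 - 8710)*(40919 - 18364) = (31475 - 8710)*22555 = 22765*22555 = 513464575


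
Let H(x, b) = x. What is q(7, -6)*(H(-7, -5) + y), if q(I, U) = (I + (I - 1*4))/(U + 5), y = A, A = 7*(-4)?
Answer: 350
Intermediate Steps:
A = -28
y = -28
q(I, U) = (-4 + 2*I)/(5 + U) (q(I, U) = (I + (I - 4))/(5 + U) = (I + (-4 + I))/(5 + U) = (-4 + 2*I)/(5 + U))
q(7, -6)*(H(-7, -5) + y) = (2*(-2 + 7)/(5 - 6))*(-7 - 28) = (2*5/(-1))*(-35) = (2*(-1)*5)*(-35) = -10*(-35) = 350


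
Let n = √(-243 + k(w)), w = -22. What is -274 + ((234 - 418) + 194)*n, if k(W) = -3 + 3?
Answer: -274 + 90*I*√3 ≈ -274.0 + 155.88*I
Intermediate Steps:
k(W) = 0
n = 9*I*√3 (n = √(-243 + 0) = √(-243) = 9*I*√3 ≈ 15.588*I)
-274 + ((234 - 418) + 194)*n = -274 + ((234 - 418) + 194)*(9*I*√3) = -274 + (-184 + 194)*(9*I*√3) = -274 + 10*(9*I*√3) = -274 + 90*I*√3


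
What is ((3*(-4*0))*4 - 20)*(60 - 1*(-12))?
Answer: -1440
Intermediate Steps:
((3*(-4*0))*4 - 20)*(60 - 1*(-12)) = ((3*0)*4 - 20)*(60 + 12) = (0*4 - 20)*72 = (0 - 20)*72 = -20*72 = -1440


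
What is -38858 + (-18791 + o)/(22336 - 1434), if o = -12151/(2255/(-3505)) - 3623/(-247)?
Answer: -90477735730509/2328420094 ≈ -38858.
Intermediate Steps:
o = 2105543170/111397 (o = -12151/(2255*(-1/3505)) - 3623*(-1/247) = -12151/(-451/701) + 3623/247 = -12151*(-701/451) + 3623/247 = 8517851/451 + 3623/247 = 2105543170/111397 ≈ 18901.)
-38858 + (-18791 + o)/(22336 - 1434) = -38858 + (-18791 + 2105543170/111397)/(22336 - 1434) = -38858 + (12282143/111397)/20902 = -38858 + (12282143/111397)*(1/20902) = -38858 + 12282143/2328420094 = -90477735730509/2328420094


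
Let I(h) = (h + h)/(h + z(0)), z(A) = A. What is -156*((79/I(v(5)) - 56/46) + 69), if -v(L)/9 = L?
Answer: -384930/23 ≈ -16736.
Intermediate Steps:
v(L) = -9*L
I(h) = 2 (I(h) = (h + h)/(h + 0) = (2*h)/h = 2)
-156*((79/I(v(5)) - 56/46) + 69) = -156*((79/2 - 56/46) + 69) = -156*((79*(½) - 56*1/46) + 69) = -156*((79/2 - 28/23) + 69) = -156*(1761/46 + 69) = -156*4935/46 = -384930/23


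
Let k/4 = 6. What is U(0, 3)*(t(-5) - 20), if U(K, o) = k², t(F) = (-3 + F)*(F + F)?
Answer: 34560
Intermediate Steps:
k = 24 (k = 4*6 = 24)
t(F) = 2*F*(-3 + F) (t(F) = (-3 + F)*(2*F) = 2*F*(-3 + F))
U(K, o) = 576 (U(K, o) = 24² = 576)
U(0, 3)*(t(-5) - 20) = 576*(2*(-5)*(-3 - 5) - 20) = 576*(2*(-5)*(-8) - 20) = 576*(80 - 20) = 576*60 = 34560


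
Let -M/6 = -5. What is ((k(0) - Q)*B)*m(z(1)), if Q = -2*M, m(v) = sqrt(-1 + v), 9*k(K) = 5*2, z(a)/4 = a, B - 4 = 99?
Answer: 56650*sqrt(3)/9 ≈ 10902.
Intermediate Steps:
B = 103 (B = 4 + 99 = 103)
z(a) = 4*a
M = 30 (M = -6*(-5) = 30)
k(K) = 10/9 (k(K) = (5*2)/9 = (1/9)*10 = 10/9)
Q = -60 (Q = -2*30 = -60)
((k(0) - Q)*B)*m(z(1)) = ((10/9 - 1*(-60))*103)*sqrt(-1 + 4*1) = ((10/9 + 60)*103)*sqrt(-1 + 4) = ((550/9)*103)*sqrt(3) = 56650*sqrt(3)/9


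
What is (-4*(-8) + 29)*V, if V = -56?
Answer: -3416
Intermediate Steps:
(-4*(-8) + 29)*V = (-4*(-8) + 29)*(-56) = (32 + 29)*(-56) = 61*(-56) = -3416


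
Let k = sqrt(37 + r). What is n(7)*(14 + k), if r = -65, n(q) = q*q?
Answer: 686 + 98*I*sqrt(7) ≈ 686.0 + 259.28*I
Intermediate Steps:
n(q) = q**2
k = 2*I*sqrt(7) (k = sqrt(37 - 65) = sqrt(-28) = 2*I*sqrt(7) ≈ 5.2915*I)
n(7)*(14 + k) = 7**2*(14 + 2*I*sqrt(7)) = 49*(14 + 2*I*sqrt(7)) = 686 + 98*I*sqrt(7)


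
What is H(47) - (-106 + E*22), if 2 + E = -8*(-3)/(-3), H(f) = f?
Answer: 373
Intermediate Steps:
E = -10 (E = -2 - 8*(-3)/(-3) = -2 + 24*(-⅓) = -2 - 8 = -10)
H(47) - (-106 + E*22) = 47 - (-106 - 10*22) = 47 - (-106 - 220) = 47 - 1*(-326) = 47 + 326 = 373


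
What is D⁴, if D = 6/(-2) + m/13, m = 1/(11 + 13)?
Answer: 764269350625/9475854336 ≈ 80.654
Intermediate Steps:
m = 1/24 ≈ 0.041667
D = -935/312 (D = 6/(-2) + (1/24)/13 = 6*(-½) + (1/24)*(1/13) = -3 + 1/312 = -935/312 ≈ -2.9968)
D⁴ = (-935/312)⁴ = 764269350625/9475854336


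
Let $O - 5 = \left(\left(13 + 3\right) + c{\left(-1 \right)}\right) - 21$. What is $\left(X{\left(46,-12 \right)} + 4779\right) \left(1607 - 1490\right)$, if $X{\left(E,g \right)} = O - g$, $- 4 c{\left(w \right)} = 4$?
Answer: $560430$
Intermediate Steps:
$c{\left(w \right)} = -1$ ($c{\left(w \right)} = \left(- \frac{1}{4}\right) 4 = -1$)
$O = -1$ ($O = 5 + \left(\left(\left(13 + 3\right) - 1\right) - 21\right) = 5 + \left(\left(16 - 1\right) - 21\right) = 5 + \left(15 - 21\right) = 5 - 6 = -1$)
$X{\left(E,g \right)} = -1 - g$
$\left(X{\left(46,-12 \right)} + 4779\right) \left(1607 - 1490\right) = \left(\left(-1 - -12\right) + 4779\right) \left(1607 - 1490\right) = \left(\left(-1 + 12\right) + 4779\right) 117 = \left(11 + 4779\right) 117 = 4790 \cdot 117 = 560430$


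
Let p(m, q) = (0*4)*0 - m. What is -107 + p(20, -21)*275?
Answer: -5607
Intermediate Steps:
p(m, q) = -m (p(m, q) = 0*0 - m = 0 - m = -m)
-107 + p(20, -21)*275 = -107 - 1*20*275 = -107 - 20*275 = -107 - 5500 = -5607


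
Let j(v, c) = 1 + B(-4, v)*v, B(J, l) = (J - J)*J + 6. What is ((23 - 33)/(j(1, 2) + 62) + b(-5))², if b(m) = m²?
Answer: 2941225/4761 ≈ 617.77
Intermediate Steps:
B(J, l) = 6 (B(J, l) = 0*J + 6 = 0 + 6 = 6)
j(v, c) = 1 + 6*v
((23 - 33)/(j(1, 2) + 62) + b(-5))² = ((23 - 33)/((1 + 6*1) + 62) + (-5)²)² = (-10/((1 + 6) + 62) + 25)² = (-10/(7 + 62) + 25)² = (-10/69 + 25)² = (1715/69)² = 2941225/4761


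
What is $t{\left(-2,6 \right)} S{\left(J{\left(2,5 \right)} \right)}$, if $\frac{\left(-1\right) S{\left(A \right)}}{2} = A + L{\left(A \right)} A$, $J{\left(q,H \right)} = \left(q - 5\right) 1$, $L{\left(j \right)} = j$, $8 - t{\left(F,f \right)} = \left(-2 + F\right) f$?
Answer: $-384$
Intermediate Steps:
$t{\left(F,f \right)} = 8 - f \left(-2 + F\right)$ ($t{\left(F,f \right)} = 8 - \left(-2 + F\right) f = 8 - f \left(-2 + F\right)$)
$J{\left(q,H \right)} = -5 + q$ ($J{\left(q,H \right)} = \left(-5 + q\right) 1 = -5 + q$)
$S{\left(A \right)} = - 2 A - 2 A^{2}$ ($S{\left(A \right)} = - 2 \left(A + A A\right) = - 2 \left(A + A^{2}\right) = - 2 A - 2 A^{2}$)
$t{\left(-2,6 \right)} S{\left(J{\left(2,5 \right)} \right)} = \left(8 + 2 \cdot 6 - \left(-2\right) 6\right) \left(- 2 \left(-5 + 2\right) \left(1 + \left(-5 + 2\right)\right)\right) = \left(8 + 12 + 12\right) \left(\left(-2\right) \left(-3\right) \left(1 - 3\right)\right) = 32 \left(\left(-2\right) \left(-3\right) \left(-2\right)\right) = 32 \left(-12\right) = -384$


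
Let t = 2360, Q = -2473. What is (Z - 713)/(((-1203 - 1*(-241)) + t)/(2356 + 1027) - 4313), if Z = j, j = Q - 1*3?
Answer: 10788387/14589481 ≈ 0.73946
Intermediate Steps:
j = -2476 (j = -2473 - 1*3 = -2473 - 3 = -2476)
Z = -2476
(Z - 713)/(((-1203 - 1*(-241)) + t)/(2356 + 1027) - 4313) = (-2476 - 713)/(((-1203 - 1*(-241)) + 2360)/(2356 + 1027) - 4313) = -3189/(((-1203 + 241) + 2360)/3383 - 4313) = -3189/((-962 + 2360)*(1/3383) - 4313) = -3189/(1398*(1/3383) - 4313) = -3189/(1398/3383 - 4313) = -3189/(-14589481/3383) = -3189*(-3383/14589481) = 10788387/14589481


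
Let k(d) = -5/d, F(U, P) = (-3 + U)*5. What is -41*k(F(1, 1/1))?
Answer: -41/2 ≈ -20.500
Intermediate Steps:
F(U, P) = -15 + 5*U
-41*k(F(1, 1/1)) = -(-205)/(-15 + 5*1) = -(-205)/(-15 + 5) = -(-205)/(-10) = -(-205)*(-1)/10 = -41*½ = -41/2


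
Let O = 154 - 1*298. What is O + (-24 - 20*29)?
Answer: -748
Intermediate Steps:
O = -144 (O = 154 - 298 = -144)
O + (-24 - 20*29) = -144 + (-24 - 20*29) = -144 + (-24 - 580) = -144 - 604 = -748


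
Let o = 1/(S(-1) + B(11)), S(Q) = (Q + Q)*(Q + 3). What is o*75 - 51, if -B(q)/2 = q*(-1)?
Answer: -281/6 ≈ -46.833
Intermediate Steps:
S(Q) = 2*Q*(3 + Q) (S(Q) = (2*Q)*(3 + Q) = 2*Q*(3 + Q))
B(q) = 2*q (B(q) = -2*q*(-1) = -(-2)*q = 2*q)
o = 1/18 (o = 1/(2*(-1)*(3 - 1) + 2*11) = 1/(2*(-1)*2 + 22) = 1/(-4 + 22) = 1/18 ≈ 0.055556)
o*75 - 51 = (1/18)*75 - 51 = 25/6 - 51 = -281/6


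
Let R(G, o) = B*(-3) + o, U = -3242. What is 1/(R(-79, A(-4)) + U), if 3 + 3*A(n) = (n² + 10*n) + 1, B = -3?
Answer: -3/9725 ≈ -0.00030848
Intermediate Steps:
A(n) = -⅔ + n²/3 + 10*n/3 (A(n) = -1 + ((n² + 10*n) + 1)/3 = -1 + (1 + n² + 10*n)/3 = -1 + (⅓ + n²/3 + 10*n/3) = -⅔ + n²/3 + 10*n/3)
R(G, o) = 9 + o (R(G, o) = -3*(-3) + o = 9 + o)
1/(R(-79, A(-4)) + U) = 1/((9 + (-⅔ + (⅓)*(-4)² + (10/3)*(-4))) - 3242) = 1/((9 + (-⅔ + (⅓)*16 - 40/3)) - 3242) = 1/((9 + (-⅔ + 16/3 - 40/3)) - 3242) = 1/((9 - 26/3) - 3242) = 1/(⅓ - 3242) = 1/(-9725/3) = -3/9725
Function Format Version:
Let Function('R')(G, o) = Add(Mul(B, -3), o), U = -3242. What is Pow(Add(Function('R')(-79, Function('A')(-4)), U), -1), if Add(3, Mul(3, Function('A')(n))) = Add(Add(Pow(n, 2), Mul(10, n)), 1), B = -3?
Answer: Rational(-3, 9725) ≈ -0.00030848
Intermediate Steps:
Function('A')(n) = Add(Rational(-2, 3), Mul(Rational(1, 3), Pow(n, 2)), Mul(Rational(10, 3), n)) (Function('A')(n) = Add(-1, Mul(Rational(1, 3), Add(Add(Pow(n, 2), Mul(10, n)), 1))) = Add(-1, Mul(Rational(1, 3), Add(1, Pow(n, 2), Mul(10, n)))) = Add(-1, Add(Rational(1, 3), Mul(Rational(1, 3), Pow(n, 2)), Mul(Rational(10, 3), n))) = Add(Rational(-2, 3), Mul(Rational(1, 3), Pow(n, 2)), Mul(Rational(10, 3), n)))
Function('R')(G, o) = Add(9, o) (Function('R')(G, o) = Add(Mul(-3, -3), o) = Add(9, o))
Pow(Add(Function('R')(-79, Function('A')(-4)), U), -1) = Pow(Add(Add(9, Add(Rational(-2, 3), Mul(Rational(1, 3), Pow(-4, 2)), Mul(Rational(10, 3), -4))), -3242), -1) = Pow(Add(Add(9, Add(Rational(-2, 3), Mul(Rational(1, 3), 16), Rational(-40, 3))), -3242), -1) = Pow(Add(Add(9, Add(Rational(-2, 3), Rational(16, 3), Rational(-40, 3))), -3242), -1) = Pow(Add(Add(9, Rational(-26, 3)), -3242), -1) = Pow(Add(Rational(1, 3), -3242), -1) = Pow(Rational(-9725, 3), -1) = Rational(-3, 9725)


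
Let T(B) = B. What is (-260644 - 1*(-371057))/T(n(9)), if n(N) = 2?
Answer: 110413/2 ≈ 55207.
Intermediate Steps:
(-260644 - 1*(-371057))/T(n(9)) = (-260644 - 1*(-371057))/2 = (-260644 + 371057)*(½) = 110413*(½) = 110413/2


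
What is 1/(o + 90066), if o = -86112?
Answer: 1/3954 ≈ 0.00025291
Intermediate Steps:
1/(o + 90066) = 1/(-86112 + 90066) = 1/3954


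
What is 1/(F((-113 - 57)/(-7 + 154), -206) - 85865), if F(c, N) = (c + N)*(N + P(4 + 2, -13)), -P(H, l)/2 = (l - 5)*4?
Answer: -147/10734131 ≈ -1.3695e-5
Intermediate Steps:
P(H, l) = 40 - 8*l (P(H, l) = -2*(l - 5)*4 = -2*(-5 + l)*4 = -2*(-20 + 4*l) = 40 - 8*l)
F(c, N) = (144 + N)*(N + c) (F(c, N) = (c + N)*(N + (40 - 8*(-13))) = (N + c)*(N + (40 + 104)) = (N + c)*(N + 144) = (N + c)*(144 + N) = (144 + N)*(N + c))
1/(F((-113 - 57)/(-7 + 154), -206) - 85865) = 1/(((-206)² + 144*(-206) + 144*((-113 - 57)/(-7 + 154)) - 206*(-113 - 57)/(-7 + 154)) - 85865) = 1/((42436 - 29664 + 144*(-170/147) - (-35020)/147) - 85865) = 1/((42436 - 29664 + 144*(-170*1/147) - (-35020)/147) - 85865) = 1/((42436 - 29664 + 144*(-170/147) - 206*(-170/147)) - 85865) = 1/((42436 - 29664 - 8160/49 + 35020/147) - 85865) = 1/(1888024/147 - 85865) = 1/(-10734131/147) = -147/10734131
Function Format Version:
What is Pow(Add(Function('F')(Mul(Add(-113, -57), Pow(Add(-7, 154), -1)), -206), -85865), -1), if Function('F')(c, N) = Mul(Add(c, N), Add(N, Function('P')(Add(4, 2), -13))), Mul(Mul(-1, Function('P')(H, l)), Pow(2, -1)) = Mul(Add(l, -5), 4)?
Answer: Rational(-147, 10734131) ≈ -1.3695e-5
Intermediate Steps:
Function('P')(H, l) = Add(40, Mul(-8, l)) (Function('P')(H, l) = Mul(-2, Mul(Add(l, -5), 4)) = Mul(-2, Mul(Add(-5, l), 4)) = Mul(-2, Add(-20, Mul(4, l))) = Add(40, Mul(-8, l)))
Function('F')(c, N) = Mul(Add(144, N), Add(N, c)) (Function('F')(c, N) = Mul(Add(c, N), Add(N, Add(40, Mul(-8, -13)))) = Mul(Add(N, c), Add(N, Add(40, 104))) = Mul(Add(N, c), Add(N, 144)) = Mul(Add(N, c), Add(144, N)) = Mul(Add(144, N), Add(N, c)))
Pow(Add(Function('F')(Mul(Add(-113, -57), Pow(Add(-7, 154), -1)), -206), -85865), -1) = Pow(Add(Add(Pow(-206, 2), Mul(144, -206), Mul(144, Mul(Add(-113, -57), Pow(Add(-7, 154), -1))), Mul(-206, Mul(Add(-113, -57), Pow(Add(-7, 154), -1)))), -85865), -1) = Pow(Add(Add(42436, -29664, Mul(144, Mul(-170, Pow(147, -1))), Mul(-206, Mul(-170, Pow(147, -1)))), -85865), -1) = Pow(Add(Add(42436, -29664, Mul(144, Mul(-170, Rational(1, 147))), Mul(-206, Mul(-170, Rational(1, 147)))), -85865), -1) = Pow(Add(Add(42436, -29664, Mul(144, Rational(-170, 147)), Mul(-206, Rational(-170, 147))), -85865), -1) = Pow(Add(Add(42436, -29664, Rational(-8160, 49), Rational(35020, 147)), -85865), -1) = Pow(Add(Rational(1888024, 147), -85865), -1) = Pow(Rational(-10734131, 147), -1) = Rational(-147, 10734131)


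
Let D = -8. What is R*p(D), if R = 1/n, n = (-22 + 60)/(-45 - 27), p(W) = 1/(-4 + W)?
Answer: 3/19 ≈ 0.15789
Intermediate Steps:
n = -19/36 (n = 38/(-72) = 38*(-1/72) = -19/36 ≈ -0.52778)
R = -36/19 (R = 1/(-19/36) = -36/19 ≈ -1.8947)
R*p(D) = -36/(19*(-4 - 8)) = -36/19/(-12) = -36/19*(-1/12) = 3/19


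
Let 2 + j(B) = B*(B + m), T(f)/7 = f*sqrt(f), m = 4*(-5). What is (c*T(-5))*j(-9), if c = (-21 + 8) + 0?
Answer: 117845*I*sqrt(5) ≈ 2.6351e+5*I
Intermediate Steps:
m = -20
T(f) = 7*f**(3/2) (T(f) = 7*(f*sqrt(f)) = 7*f**(3/2))
j(B) = -2 + B*(-20 + B) (j(B) = -2 + B*(B - 20) = -2 + B*(-20 + B))
c = -13 (c = -13 + 0 = -13)
(c*T(-5))*j(-9) = (-91*(-5)**(3/2))*(-2 + (-9)**2 - 20*(-9)) = (-91*(-5*I*sqrt(5)))*(-2 + 81 + 180) = -(-455)*I*sqrt(5)*259 = (455*I*sqrt(5))*259 = 117845*I*sqrt(5)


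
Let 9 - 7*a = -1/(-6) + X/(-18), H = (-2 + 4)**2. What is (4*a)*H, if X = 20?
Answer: 1432/63 ≈ 22.730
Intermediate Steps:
H = 4 (H = 2**2 = 4)
a = 179/126 (a = 9/7 - (-1/(-6) + 20/(-18))/7 = 9/7 - (-1*(-1/6) + 20*(-1/18))/7 = 9/7 - (1/6 - 10/9)/7 = 9/7 - 1/7*(-17/18) = 9/7 + 17/126 = 179/126 ≈ 1.4206)
(4*a)*H = (4*(179/126))*4 = (358/63)*4 = 1432/63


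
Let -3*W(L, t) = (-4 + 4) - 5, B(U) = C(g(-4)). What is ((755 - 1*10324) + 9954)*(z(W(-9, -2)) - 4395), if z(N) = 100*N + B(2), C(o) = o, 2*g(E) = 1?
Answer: -9766295/6 ≈ -1.6277e+6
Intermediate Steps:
g(E) = ½ (g(E) = (½)*1 = ½)
B(U) = ½
W(L, t) = 5/3 (W(L, t) = -((-4 + 4) - 5)/3 = -(0 - 5)/3 = -⅓*(-5) = 5/3)
z(N) = ½ + 100*N (z(N) = 100*N + ½ = ½ + 100*N)
((755 - 1*10324) + 9954)*(z(W(-9, -2)) - 4395) = ((755 - 1*10324) + 9954)*((½ + 100*(5/3)) - 4395) = ((755 - 10324) + 9954)*((½ + 500/3) - 4395) = (-9569 + 9954)*(1003/6 - 4395) = 385*(-25367/6) = -9766295/6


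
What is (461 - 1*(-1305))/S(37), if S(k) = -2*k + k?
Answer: -1766/37 ≈ -47.730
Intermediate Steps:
S(k) = -k
(461 - 1*(-1305))/S(37) = (461 - 1*(-1305))/((-1*37)) = (461 + 1305)/(-37) = 1766*(-1/37) = -1766/37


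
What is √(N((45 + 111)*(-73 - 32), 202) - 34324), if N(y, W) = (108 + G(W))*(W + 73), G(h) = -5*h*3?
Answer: I*√837874 ≈ 915.35*I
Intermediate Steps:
G(h) = -15*h
N(y, W) = (73 + W)*(108 - 15*W) (N(y, W) = (108 - 15*W)*(W + 73) = (108 - 15*W)*(73 + W) = (73 + W)*(108 - 15*W))
√(N((45 + 111)*(-73 - 32), 202) - 34324) = √((7884 - 987*202 - 15*202²) - 34324) = √((7884 - 199374 - 15*40804) - 34324) = √((7884 - 199374 - 612060) - 34324) = √(-803550 - 34324) = √(-837874) = I*√837874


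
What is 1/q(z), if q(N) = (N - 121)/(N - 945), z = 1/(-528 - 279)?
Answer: 95327/12206 ≈ 7.8098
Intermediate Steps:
z = -1/807 (z = 1/(-807) = -1/807 ≈ -0.0012392)
q(N) = (-121 + N)/(-945 + N)
1/q(z) = 1/((-121 - 1/807)/(-945 - 1/807)) = 1/(-97648/807/(-762616/807)) = 1/(-807/762616*(-97648/807)) = 1/(12206/95327) = 95327/12206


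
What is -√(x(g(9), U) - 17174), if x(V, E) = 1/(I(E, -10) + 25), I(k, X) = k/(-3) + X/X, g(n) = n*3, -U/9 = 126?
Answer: -13*I*√4146555/202 ≈ -131.05*I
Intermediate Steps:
U = -1134 (U = -9*126 = -1134)
g(n) = 3*n
I(k, X) = 1 - k/3 (I(k, X) = k*(-⅓) + 1 = -k/3 + 1 = 1 - k/3)
x(V, E) = 1/(26 - E/3) (x(V, E) = 1/((1 - E/3) + 25) = 1/(26 - E/3))
-√(x(g(9), U) - 17174) = -√(-3/(-78 - 1134) - 17174) = -√(-3/(-1212) - 17174) = -√(-3*(-1/1212) - 17174) = -√(1/404 - 17174) = -√(-6938295/404) = -13*I*√4146555/202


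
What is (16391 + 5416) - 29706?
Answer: -7899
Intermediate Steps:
(16391 + 5416) - 29706 = 21807 - 29706 = -7899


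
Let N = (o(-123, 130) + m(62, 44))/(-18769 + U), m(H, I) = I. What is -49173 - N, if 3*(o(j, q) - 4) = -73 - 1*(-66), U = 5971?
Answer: -1887948025/38394 ≈ -49173.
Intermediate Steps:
o(j, q) = 5/3 (o(j, q) = 4 + (-73 - 1*(-66))/3 = 4 + (-73 + 66)/3 = 4 + (⅓)*(-7) = 4 - 7/3 = 5/3)
N = -137/38394 (N = (5/3 + 44)/(-18769 + 5971) = (137/3)/(-12798) = (137/3)*(-1/12798) = -137/38394 ≈ -0.0035683)
-49173 - N = -49173 - 1*(-137/38394) = -49173 + 137/38394 = -1887948025/38394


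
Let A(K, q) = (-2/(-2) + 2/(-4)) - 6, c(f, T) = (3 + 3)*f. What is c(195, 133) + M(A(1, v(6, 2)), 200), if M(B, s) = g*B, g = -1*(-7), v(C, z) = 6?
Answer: 2263/2 ≈ 1131.5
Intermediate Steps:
c(f, T) = 6*f
g = 7
A(K, q) = -11/2 (A(K, q) = (-2*(-½) + 2*(-¼)) - 6 = (1 - ½) - 6 = ½ - 6 = -11/2)
M(B, s) = 7*B
c(195, 133) + M(A(1, v(6, 2)), 200) = 6*195 + 7*(-11/2) = 1170 - 77/2 = 2263/2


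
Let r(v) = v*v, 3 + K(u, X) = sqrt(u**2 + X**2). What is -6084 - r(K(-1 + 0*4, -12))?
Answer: -6238 + 6*sqrt(145) ≈ -6165.8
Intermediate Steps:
K(u, X) = -3 + sqrt(X**2 + u**2) (K(u, X) = -3 + sqrt(u**2 + X**2) = -3 + sqrt(X**2 + u**2))
r(v) = v**2
-6084 - r(K(-1 + 0*4, -12)) = -6084 - (-3 + sqrt((-12)**2 + (-1 + 0*4)**2))**2 = -6084 - (-3 + sqrt(144 + (-1 + 0)**2))**2 = -6084 - (-3 + sqrt(144 + (-1)**2))**2 = -6084 - (-3 + sqrt(144 + 1))**2 = -6084 - (-3 + sqrt(145))**2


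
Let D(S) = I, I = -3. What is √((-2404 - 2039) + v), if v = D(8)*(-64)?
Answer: I*√4251 ≈ 65.2*I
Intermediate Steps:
D(S) = -3
v = 192 (v = -3*(-64) = 192)
√((-2404 - 2039) + v) = √((-2404 - 2039) + 192) = √(-4443 + 192) = √(-4251) = I*√4251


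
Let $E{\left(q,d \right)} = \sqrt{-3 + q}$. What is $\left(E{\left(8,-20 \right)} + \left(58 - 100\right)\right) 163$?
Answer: $-6846 + 163 \sqrt{5} \approx -6481.5$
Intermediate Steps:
$\left(E{\left(8,-20 \right)} + \left(58 - 100\right)\right) 163 = \left(\sqrt{-3 + 8} + \left(58 - 100\right)\right) 163 = \left(\sqrt{5} + \left(58 - 100\right)\right) 163 = \left(\sqrt{5} - 42\right) 163 = \left(-42 + \sqrt{5}\right) 163 = -6846 + 163 \sqrt{5}$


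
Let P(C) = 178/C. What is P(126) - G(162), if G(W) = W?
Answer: -10117/63 ≈ -160.59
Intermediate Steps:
P(126) - G(162) = 178/126 - 1*162 = 178*(1/126) - 162 = 89/63 - 162 = -10117/63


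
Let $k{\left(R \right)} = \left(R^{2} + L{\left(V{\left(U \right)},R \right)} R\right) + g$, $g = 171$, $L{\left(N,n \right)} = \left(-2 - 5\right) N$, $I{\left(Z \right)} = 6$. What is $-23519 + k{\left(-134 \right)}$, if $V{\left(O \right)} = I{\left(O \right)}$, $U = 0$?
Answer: $236$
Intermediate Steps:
$V{\left(O \right)} = 6$
$L{\left(N,n \right)} = - 7 N$
$k{\left(R \right)} = 171 + R^{2} - 42 R$ ($k{\left(R \right)} = \left(R^{2} + \left(-7\right) 6 R\right) + 171 = \left(R^{2} - 42 R\right) + 171 = 171 + R^{2} - 42 R$)
$-23519 + k{\left(-134 \right)} = -23519 + \left(171 + \left(-134\right)^{2} - -5628\right) = -23519 + \left(171 + 17956 + 5628\right) = -23519 + 23755 = 236$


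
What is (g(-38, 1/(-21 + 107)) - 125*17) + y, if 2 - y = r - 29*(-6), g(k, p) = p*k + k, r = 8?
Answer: -100768/43 ≈ -2343.4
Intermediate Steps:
g(k, p) = k + k*p (g(k, p) = k*p + k = k + k*p)
y = -180 (y = 2 - (8 - 29*(-6)) = 2 - (8 + 174) = 2 - 1*182 = 2 - 182 = -180)
(g(-38, 1/(-21 + 107)) - 125*17) + y = (-38*(1 + 1/(-21 + 107)) - 125*17) - 180 = (-38*(1 + 1/86) - 2125) - 180 = (-38*87/86 - 2125) - 180 = (-1653/43 - 2125) - 180 = -93028/43 - 180 = -100768/43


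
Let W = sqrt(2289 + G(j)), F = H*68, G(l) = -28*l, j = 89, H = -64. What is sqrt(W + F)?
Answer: sqrt(-4352 + I*sqrt(203)) ≈ 0.108 + 65.97*I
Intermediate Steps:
F = -4352 (F = -64*68 = -4352)
W = I*sqrt(203) (W = sqrt(2289 - 28*89) = sqrt(2289 - 2492) = sqrt(-203) = I*sqrt(203) ≈ 14.248*I)
sqrt(W + F) = sqrt(I*sqrt(203) - 4352) = sqrt(-4352 + I*sqrt(203))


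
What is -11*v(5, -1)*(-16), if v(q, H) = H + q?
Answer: 704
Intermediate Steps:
-11*v(5, -1)*(-16) = -11*(-1 + 5)*(-16) = -11*4*(-16) = -44*(-16) = 704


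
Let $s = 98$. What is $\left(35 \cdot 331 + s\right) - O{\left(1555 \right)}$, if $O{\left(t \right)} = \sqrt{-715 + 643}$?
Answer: $11683 - 6 i \sqrt{2} \approx 11683.0 - 8.4853 i$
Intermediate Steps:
$O{\left(t \right)} = 6 i \sqrt{2}$ ($O{\left(t \right)} = \sqrt{-72} = 6 i \sqrt{2}$)
$\left(35 \cdot 331 + s\right) - O{\left(1555 \right)} = \left(35 \cdot 331 + 98\right) - 6 i \sqrt{2} = \left(11585 + 98\right) - 6 i \sqrt{2} = 11683 - 6 i \sqrt{2}$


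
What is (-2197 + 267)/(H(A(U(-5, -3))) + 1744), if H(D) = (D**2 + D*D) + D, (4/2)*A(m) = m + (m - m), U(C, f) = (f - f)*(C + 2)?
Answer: -965/872 ≈ -1.1067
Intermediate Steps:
U(C, f) = 0 (U(C, f) = 0*(2 + C) = 0)
A(m) = m/2 (A(m) = (m + (m - m))/2 = (m + 0)/2 = m/2)
H(D) = D + 2*D**2 (H(D) = (D**2 + D**2) + D = 2*D**2 + D = D + 2*D**2)
(-2197 + 267)/(H(A(U(-5, -3))) + 1744) = (-2197 + 267)/(((1/2)*0)*(1 + 2*((1/2)*0)) + 1744) = -1930/(0*(1 + 2*0) + 1744) = -1930/(0*(1 + 0) + 1744) = -1930/(0*1 + 1744) = -1930/(0 + 1744) = -1930/1744 = -1930*1/1744 = -965/872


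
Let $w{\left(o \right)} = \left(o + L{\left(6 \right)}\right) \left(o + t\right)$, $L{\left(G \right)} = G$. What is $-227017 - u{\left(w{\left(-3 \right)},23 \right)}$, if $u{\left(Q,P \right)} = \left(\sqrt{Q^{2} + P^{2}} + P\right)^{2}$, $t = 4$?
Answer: $-228084 - 46 \sqrt{538} \approx -2.2915 \cdot 10^{5}$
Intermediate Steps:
$w{\left(o \right)} = \left(4 + o\right) \left(6 + o\right)$ ($w{\left(o \right)} = \left(o + 6\right) \left(o + 4\right) = \left(6 + o\right) \left(4 + o\right) = \left(4 + o\right) \left(6 + o\right)$)
$u{\left(Q,P \right)} = \left(P + \sqrt{P^{2} + Q^{2}}\right)^{2}$ ($u{\left(Q,P \right)} = \left(\sqrt{P^{2} + Q^{2}} + P\right)^{2} = \left(P + \sqrt{P^{2} + Q^{2}}\right)^{2}$)
$-227017 - u{\left(w{\left(-3 \right)},23 \right)} = -227017 - \left(23 + \sqrt{23^{2} + \left(24 + \left(-3\right)^{2} + 10 \left(-3\right)\right)^{2}}\right)^{2} = -227017 - \left(23 + \sqrt{529 + \left(24 + 9 - 30\right)^{2}}\right)^{2} = -227017 - \left(23 + \sqrt{529 + 3^{2}}\right)^{2} = -227017 - \left(23 + \sqrt{529 + 9}\right)^{2} = -227017 - \left(23 + \sqrt{538}\right)^{2}$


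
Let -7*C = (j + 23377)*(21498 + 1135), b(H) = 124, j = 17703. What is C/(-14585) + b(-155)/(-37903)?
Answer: 7048163717428/773941357 ≈ 9106.8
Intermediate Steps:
C = -929763640/7 (C = -(17703 + 23377)*(21498 + 1135)/7 = -41080*22633/7 = -⅐*929763640 = -929763640/7 ≈ -1.3282e+8)
C/(-14585) + b(-155)/(-37903) = -929763640/7/(-14585) + 124/(-37903) = -929763640/7*(-1/14585) + 124*(-1/37903) = 185952728/20419 - 124/37903 = 7048163717428/773941357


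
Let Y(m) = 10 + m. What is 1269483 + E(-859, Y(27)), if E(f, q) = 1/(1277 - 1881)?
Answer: 766767731/604 ≈ 1.2695e+6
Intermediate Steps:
E(f, q) = -1/604 (E(f, q) = 1/(-604) = -1/604)
1269483 + E(-859, Y(27)) = 1269483 - 1/604 = 766767731/604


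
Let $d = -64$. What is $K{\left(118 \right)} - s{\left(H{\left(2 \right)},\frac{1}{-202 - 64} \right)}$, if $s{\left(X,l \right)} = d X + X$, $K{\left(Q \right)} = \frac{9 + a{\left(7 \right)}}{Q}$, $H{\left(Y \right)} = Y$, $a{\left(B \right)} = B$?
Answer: $\frac{7442}{59} \approx 126.14$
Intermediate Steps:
$K{\left(Q \right)} = \frac{16}{Q}$ ($K{\left(Q \right)} = \frac{9 + 7}{Q} = \frac{16}{Q}$)
$s{\left(X,l \right)} = - 63 X$ ($s{\left(X,l \right)} = - 64 X + X = - 63 X$)
$K{\left(118 \right)} - s{\left(H{\left(2 \right)},\frac{1}{-202 - 64} \right)} = \frac{16}{118} - \left(-63\right) 2 = 16 \cdot \frac{1}{118} - -126 = \frac{8}{59} + 126 = \frac{7442}{59}$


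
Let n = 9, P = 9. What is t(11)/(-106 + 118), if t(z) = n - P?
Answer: 0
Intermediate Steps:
t(z) = 0 (t(z) = 9 - 1*9 = 9 - 9 = 0)
t(11)/(-106 + 118) = 0/(-106 + 118) = 0/12 = (1/12)*0 = 0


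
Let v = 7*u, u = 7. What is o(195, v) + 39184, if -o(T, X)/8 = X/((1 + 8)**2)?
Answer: 3173512/81 ≈ 39179.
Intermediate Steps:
v = 49 (v = 7*7 = 49)
o(T, X) = -8*X/81 (o(T, X) = -8*X/((1 + 8)**2) = -8*X/(9**2) = -8*X/81)
o(195, v) + 39184 = -8/81*49 + 39184 = -392/81 + 39184 = 3173512/81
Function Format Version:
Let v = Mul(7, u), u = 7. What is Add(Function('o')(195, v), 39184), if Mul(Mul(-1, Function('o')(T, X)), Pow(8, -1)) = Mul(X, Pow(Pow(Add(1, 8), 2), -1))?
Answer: Rational(3173512, 81) ≈ 39179.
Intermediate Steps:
v = 49 (v = Mul(7, 7) = 49)
Function('o')(T, X) = Mul(Rational(-8, 81), X) (Function('o')(T, X) = Mul(-8, Mul(X, Pow(Pow(Add(1, 8), 2), -1))) = Mul(-8, Mul(X, Pow(Pow(9, 2), -1))) = Mul(-8, Mul(X, Pow(81, -1))) = Mul(-8, Mul(X, Rational(1, 81))) = Mul(-8, Mul(Rational(1, 81), X)) = Mul(Rational(-8, 81), X))
Add(Function('o')(195, v), 39184) = Add(Mul(Rational(-8, 81), 49), 39184) = Add(Rational(-392, 81), 39184) = Rational(3173512, 81)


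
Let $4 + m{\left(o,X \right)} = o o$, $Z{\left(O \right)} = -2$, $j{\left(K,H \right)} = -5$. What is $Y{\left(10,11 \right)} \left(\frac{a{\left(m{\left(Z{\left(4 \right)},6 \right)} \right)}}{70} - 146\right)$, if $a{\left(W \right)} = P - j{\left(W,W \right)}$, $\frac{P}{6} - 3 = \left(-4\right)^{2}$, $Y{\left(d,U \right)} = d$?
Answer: $-1443$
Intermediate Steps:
$m{\left(o,X \right)} = -4 + o^{2}$ ($m{\left(o,X \right)} = -4 + o o = -4 + o^{2}$)
$P = 114$ ($P = 18 + 6 \left(-4\right)^{2} = 18 + 6 \cdot 16 = 18 + 96 = 114$)
$a{\left(W \right)} = 119$ ($a{\left(W \right)} = 114 - -5 = 114 + 5 = 119$)
$Y{\left(10,11 \right)} \left(\frac{a{\left(m{\left(Z{\left(4 \right)},6 \right)} \right)}}{70} - 146\right) = 10 \left(\frac{119}{70} - 146\right) = 10 \left(119 \cdot \frac{1}{70} - 146\right) = 10 \left(\frac{17}{10} - 146\right) = 10 \left(- \frac{1443}{10}\right) = -1443$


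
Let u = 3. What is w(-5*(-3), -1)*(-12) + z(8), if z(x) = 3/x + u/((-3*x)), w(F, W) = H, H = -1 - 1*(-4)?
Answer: -143/4 ≈ -35.750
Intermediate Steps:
H = 3 (H = -1 + 4 = 3)
w(F, W) = 3
z(x) = 2/x (z(x) = 3/x + 3/((-3*x)) = 3/x + 3*(-1/(3*x)) = 3/x - 1/x = 2/x)
w(-5*(-3), -1)*(-12) + z(8) = 3*(-12) + 2/8 = -36 + 2*(⅛) = -36 + ¼ = -143/4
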